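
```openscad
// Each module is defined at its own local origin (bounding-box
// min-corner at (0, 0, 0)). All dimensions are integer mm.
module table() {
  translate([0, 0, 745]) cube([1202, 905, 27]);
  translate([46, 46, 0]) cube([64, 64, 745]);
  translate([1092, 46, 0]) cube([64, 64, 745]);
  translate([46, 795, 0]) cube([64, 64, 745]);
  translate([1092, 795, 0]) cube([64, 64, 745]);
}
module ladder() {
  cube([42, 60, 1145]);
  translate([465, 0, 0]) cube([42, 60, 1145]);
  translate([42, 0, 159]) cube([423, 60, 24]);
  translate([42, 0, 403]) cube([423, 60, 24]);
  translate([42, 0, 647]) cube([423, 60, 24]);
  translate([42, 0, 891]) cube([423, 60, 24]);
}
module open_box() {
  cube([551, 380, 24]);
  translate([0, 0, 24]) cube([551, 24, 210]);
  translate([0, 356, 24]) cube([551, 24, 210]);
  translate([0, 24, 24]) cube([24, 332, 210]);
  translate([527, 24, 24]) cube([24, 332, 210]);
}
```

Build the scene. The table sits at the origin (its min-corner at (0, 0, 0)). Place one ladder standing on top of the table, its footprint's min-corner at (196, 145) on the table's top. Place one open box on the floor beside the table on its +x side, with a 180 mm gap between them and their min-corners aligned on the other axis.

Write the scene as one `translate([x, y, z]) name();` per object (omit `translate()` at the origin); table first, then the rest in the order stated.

table();
translate([196, 145, 772]) ladder();
translate([1382, 0, 0]) open_box();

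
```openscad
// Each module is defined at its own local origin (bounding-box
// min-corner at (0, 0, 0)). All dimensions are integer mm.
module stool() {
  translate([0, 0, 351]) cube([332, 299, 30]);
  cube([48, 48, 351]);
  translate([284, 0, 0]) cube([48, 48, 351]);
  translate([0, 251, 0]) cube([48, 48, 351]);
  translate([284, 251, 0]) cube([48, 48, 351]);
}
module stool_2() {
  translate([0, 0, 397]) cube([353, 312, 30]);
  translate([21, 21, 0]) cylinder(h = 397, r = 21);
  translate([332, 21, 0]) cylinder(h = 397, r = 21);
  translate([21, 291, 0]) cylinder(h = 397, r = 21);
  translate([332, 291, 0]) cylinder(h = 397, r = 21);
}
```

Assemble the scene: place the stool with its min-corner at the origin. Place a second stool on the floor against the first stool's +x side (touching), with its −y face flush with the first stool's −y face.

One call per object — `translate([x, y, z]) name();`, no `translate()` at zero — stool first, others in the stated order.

stool();
translate([332, 0, 0]) stool_2();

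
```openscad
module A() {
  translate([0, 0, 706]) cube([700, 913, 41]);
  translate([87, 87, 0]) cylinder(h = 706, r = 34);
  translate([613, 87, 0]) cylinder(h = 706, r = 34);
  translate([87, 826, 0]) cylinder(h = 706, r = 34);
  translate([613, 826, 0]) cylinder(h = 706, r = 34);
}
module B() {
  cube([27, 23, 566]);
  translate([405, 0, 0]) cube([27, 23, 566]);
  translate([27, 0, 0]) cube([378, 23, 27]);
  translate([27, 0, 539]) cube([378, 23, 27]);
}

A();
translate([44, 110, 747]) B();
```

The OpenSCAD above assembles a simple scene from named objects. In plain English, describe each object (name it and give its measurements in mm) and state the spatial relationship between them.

A is a table: top 700 mm (x) × 913 mm (y), 41 mm thick, upper face at z = 747 mm, on four round legs of 68 mm diameter, each leg's bounding box inset 53 mm from the nearest pair of top edges, running from z = 0 to the bottom of the top.

B is a rectangular picture frame lying in the x–z plane (depth along y). The opening is 378 mm wide (x) by 512 mm tall (z), surrounded by a border 27 mm wide on all four sides. The frame is 23 mm deep and is made of two full-height vertical stiles with two horizontal rails fitted between them.

The picture frame is on top of the table.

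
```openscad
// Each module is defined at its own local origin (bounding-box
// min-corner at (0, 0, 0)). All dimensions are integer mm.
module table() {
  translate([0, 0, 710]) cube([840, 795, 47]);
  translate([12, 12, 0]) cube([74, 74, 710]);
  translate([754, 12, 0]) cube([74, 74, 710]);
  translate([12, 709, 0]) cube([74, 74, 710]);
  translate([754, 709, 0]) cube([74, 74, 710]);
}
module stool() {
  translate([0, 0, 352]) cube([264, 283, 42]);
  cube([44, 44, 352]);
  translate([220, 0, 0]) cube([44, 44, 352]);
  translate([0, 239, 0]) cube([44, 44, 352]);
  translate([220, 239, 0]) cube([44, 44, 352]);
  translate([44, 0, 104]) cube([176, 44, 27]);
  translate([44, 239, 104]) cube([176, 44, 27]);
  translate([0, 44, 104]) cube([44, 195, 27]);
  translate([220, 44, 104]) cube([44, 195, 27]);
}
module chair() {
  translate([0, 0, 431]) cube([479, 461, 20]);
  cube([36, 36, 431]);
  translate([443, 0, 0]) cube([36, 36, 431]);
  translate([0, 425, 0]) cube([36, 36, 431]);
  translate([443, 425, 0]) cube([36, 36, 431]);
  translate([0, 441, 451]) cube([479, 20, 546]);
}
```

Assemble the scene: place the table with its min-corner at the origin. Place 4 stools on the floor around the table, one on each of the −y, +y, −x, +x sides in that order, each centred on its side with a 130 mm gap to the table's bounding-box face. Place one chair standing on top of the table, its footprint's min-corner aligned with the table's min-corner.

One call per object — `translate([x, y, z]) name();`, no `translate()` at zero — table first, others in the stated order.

table();
translate([288, -413, 0]) stool();
translate([288, 925, 0]) stool();
translate([-394, 256, 0]) stool();
translate([970, 256, 0]) stool();
translate([0, 0, 757]) chair();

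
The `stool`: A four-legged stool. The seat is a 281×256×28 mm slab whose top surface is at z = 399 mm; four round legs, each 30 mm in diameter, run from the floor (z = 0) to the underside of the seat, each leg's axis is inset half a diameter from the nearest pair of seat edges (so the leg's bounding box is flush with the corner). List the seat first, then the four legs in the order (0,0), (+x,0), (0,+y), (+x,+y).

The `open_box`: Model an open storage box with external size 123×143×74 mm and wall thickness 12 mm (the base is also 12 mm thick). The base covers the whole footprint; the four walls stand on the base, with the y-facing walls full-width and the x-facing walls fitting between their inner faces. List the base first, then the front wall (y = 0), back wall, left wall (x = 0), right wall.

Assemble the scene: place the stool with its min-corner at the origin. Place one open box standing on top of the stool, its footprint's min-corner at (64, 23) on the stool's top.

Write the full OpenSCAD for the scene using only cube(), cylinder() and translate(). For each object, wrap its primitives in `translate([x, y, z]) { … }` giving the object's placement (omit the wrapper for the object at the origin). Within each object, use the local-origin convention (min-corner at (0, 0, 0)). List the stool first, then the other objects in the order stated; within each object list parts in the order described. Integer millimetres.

translate([0, 0, 371]) cube([281, 256, 28]);
translate([15, 15, 0]) cylinder(h = 371, r = 15);
translate([266, 15, 0]) cylinder(h = 371, r = 15);
translate([15, 241, 0]) cylinder(h = 371, r = 15);
translate([266, 241, 0]) cylinder(h = 371, r = 15);
translate([64, 23, 399]) {
  cube([123, 143, 12]);
  translate([0, 0, 12]) cube([123, 12, 62]);
  translate([0, 131, 12]) cube([123, 12, 62]);
  translate([0, 12, 12]) cube([12, 119, 62]);
  translate([111, 12, 12]) cube([12, 119, 62]);
}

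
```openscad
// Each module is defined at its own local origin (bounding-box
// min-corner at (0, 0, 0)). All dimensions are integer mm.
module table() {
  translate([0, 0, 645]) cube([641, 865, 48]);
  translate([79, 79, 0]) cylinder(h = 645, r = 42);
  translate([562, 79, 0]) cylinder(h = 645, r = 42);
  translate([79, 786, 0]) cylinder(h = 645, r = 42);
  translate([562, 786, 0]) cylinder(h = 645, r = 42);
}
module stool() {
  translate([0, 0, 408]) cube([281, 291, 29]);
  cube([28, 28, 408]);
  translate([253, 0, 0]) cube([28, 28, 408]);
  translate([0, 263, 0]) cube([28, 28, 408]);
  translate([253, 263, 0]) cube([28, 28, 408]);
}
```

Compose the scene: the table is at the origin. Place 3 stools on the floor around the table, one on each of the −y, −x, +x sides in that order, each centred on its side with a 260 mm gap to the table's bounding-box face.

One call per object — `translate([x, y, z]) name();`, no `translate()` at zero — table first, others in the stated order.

table();
translate([180, -551, 0]) stool();
translate([-541, 287, 0]) stool();
translate([901, 287, 0]) stool();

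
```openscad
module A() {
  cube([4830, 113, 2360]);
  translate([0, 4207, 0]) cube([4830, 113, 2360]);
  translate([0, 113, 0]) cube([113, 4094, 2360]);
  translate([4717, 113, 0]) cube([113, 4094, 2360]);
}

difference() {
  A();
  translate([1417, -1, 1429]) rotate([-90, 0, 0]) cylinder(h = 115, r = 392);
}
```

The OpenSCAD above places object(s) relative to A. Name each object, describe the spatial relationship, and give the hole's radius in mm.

The subtracted cylinder has r = 392 mm.

A is a house frame. The house frame has a circular hole through its front wall. The hole's radius is 392 mm.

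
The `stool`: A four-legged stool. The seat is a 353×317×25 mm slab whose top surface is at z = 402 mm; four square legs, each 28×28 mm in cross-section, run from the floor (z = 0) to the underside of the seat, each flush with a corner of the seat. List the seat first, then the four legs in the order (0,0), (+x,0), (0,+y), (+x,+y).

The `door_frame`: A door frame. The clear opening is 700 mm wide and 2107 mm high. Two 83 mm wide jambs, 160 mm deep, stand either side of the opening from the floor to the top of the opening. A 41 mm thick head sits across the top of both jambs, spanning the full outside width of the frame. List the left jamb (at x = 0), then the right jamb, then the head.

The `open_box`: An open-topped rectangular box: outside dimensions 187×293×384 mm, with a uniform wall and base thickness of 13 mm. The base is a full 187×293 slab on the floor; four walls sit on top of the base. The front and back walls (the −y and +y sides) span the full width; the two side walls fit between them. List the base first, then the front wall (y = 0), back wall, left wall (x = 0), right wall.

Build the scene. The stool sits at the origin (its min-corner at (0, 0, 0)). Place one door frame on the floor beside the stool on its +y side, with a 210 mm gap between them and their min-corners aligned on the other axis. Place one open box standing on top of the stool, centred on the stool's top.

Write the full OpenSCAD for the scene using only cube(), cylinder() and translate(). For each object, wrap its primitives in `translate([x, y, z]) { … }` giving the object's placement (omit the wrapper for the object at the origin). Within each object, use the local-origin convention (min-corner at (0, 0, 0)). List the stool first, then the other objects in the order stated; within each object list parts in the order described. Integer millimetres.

translate([0, 0, 377]) cube([353, 317, 25]);
cube([28, 28, 377]);
translate([325, 0, 0]) cube([28, 28, 377]);
translate([0, 289, 0]) cube([28, 28, 377]);
translate([325, 289, 0]) cube([28, 28, 377]);
translate([0, 527, 0]) {
  cube([83, 160, 2107]);
  translate([783, 0, 0]) cube([83, 160, 2107]);
  translate([0, 0, 2107]) cube([866, 160, 41]);
}
translate([83, 12, 402]) {
  cube([187, 293, 13]);
  translate([0, 0, 13]) cube([187, 13, 371]);
  translate([0, 280, 13]) cube([187, 13, 371]);
  translate([0, 13, 13]) cube([13, 267, 371]);
  translate([174, 13, 13]) cube([13, 267, 371]);
}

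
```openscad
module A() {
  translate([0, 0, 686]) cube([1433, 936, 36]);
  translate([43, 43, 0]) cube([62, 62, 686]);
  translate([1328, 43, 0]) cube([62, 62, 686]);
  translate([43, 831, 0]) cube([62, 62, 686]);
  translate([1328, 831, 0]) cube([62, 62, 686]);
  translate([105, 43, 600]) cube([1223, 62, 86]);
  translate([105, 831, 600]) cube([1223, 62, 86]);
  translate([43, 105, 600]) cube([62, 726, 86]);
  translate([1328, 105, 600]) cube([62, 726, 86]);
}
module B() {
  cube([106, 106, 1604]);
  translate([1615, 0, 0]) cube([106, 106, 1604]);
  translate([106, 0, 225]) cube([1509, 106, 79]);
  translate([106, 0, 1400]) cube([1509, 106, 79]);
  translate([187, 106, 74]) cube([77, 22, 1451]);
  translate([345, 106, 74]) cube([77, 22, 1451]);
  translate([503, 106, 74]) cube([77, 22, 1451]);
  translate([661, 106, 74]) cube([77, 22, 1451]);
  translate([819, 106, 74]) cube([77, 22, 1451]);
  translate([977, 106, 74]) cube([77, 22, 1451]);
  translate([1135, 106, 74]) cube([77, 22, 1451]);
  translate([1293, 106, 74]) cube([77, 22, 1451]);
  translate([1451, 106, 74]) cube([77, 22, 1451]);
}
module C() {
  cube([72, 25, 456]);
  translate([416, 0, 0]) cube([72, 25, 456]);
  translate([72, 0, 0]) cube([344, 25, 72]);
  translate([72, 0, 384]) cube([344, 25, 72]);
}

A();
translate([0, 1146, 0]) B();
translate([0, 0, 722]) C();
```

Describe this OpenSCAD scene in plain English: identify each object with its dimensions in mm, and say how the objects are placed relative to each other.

A is a rectangular dining table. The top is 1433×936×36 mm with its upper surface at z = 722 mm. It stands on four 62×62 mm square legs, each inset 43 mm from the nearest pair of top edges, running from the floor to the underside of the top. Four apron rails, 62 mm thick and 86 mm tall, run between adjacent legs with their top edges flush with the underside of the top and their outer faces flush with the legs' outer faces.

B is a fence section. Two 106×106 mm posts, 1604 mm tall, stand on the floor with a clear span of 1509 mm between their inner faces. Two horizontal rails of 106×79 mm section span the gap between the posts with their undersides at z = 225 mm and z = 1400 mm, flush with the posts' −y face. 9 pickets, each 77 mm wide, 22 mm thick and 1451 mm tall, are fixed to the +y face of the rails with their bottoms at z = 74 mm, evenly spaced across the span with equal gaps (rounded down to the nearest mm) at the −x end and between each pair — any rounding remainder accumulates at the +x end.

C is a rectangular picture frame lying in the x–z plane (depth along y). The opening is 344 mm wide (x) by 312 mm tall (z), surrounded by a border 72 mm wide on all four sides. The frame is 25 mm deep and is made of two full-height vertical stiles with two horizontal rails fitted between them.

The fence section is on the floor beside the table on its +y side. The picture frame is on top of the table.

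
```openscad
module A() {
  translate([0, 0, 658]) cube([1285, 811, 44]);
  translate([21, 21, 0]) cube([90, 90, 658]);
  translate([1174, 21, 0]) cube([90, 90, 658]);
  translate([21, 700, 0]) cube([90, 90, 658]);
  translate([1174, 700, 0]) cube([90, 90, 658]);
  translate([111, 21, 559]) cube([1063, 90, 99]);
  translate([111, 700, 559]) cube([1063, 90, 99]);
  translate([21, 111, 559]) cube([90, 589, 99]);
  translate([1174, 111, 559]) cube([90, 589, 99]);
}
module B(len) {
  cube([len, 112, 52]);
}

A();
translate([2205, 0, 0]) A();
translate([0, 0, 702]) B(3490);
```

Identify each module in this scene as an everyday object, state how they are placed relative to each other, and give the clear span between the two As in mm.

A is a table. B is a beam. A beam spans the tops of two tables. The clear span between the two tables is 920 mm.

Second table starts at x = 2205; first ends at x = 1285; clear span = 2205 − 1285 = 920 mm.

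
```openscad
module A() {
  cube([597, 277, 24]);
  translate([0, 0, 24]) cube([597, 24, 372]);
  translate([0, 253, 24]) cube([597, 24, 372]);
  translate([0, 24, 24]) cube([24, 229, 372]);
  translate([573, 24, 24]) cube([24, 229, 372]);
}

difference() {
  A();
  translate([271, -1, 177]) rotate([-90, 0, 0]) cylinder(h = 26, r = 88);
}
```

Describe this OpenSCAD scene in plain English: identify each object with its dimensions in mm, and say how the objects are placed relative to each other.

A is an open storage box with external size 597×277×396 mm and wall thickness 24 mm (the base is also 24 mm thick). The base covers the whole footprint; the four walls stand on the base, with the y-facing walls full-width and the x-facing walls fitting between their inner faces.

The open box has a circular hole of radius 88 mm through its front wall, centred at (x = 271, z = 177).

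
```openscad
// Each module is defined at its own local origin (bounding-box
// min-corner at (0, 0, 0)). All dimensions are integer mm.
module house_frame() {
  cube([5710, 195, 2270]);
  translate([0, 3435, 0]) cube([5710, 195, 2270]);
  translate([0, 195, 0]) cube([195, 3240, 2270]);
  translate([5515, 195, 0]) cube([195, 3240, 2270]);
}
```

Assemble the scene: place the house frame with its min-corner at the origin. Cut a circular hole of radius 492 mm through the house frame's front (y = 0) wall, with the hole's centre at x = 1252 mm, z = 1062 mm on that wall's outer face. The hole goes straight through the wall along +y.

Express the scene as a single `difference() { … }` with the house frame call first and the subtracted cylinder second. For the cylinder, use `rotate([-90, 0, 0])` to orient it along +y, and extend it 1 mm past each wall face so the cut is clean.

difference() {
  house_frame();
  translate([1252, -1, 1062]) rotate([-90, 0, 0]) cylinder(h = 197, r = 492);
}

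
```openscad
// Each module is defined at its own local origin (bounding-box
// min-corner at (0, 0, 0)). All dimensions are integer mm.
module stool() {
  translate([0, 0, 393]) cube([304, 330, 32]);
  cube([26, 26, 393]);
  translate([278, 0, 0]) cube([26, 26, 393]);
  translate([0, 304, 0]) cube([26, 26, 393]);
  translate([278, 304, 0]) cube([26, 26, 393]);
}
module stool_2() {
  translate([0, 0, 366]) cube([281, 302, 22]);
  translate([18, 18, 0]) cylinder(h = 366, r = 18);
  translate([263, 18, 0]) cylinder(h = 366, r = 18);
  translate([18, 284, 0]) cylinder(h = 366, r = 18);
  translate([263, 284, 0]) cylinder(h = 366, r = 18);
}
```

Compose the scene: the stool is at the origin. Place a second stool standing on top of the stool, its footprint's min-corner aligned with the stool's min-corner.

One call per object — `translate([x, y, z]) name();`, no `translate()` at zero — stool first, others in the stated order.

stool();
translate([0, 0, 425]) stool_2();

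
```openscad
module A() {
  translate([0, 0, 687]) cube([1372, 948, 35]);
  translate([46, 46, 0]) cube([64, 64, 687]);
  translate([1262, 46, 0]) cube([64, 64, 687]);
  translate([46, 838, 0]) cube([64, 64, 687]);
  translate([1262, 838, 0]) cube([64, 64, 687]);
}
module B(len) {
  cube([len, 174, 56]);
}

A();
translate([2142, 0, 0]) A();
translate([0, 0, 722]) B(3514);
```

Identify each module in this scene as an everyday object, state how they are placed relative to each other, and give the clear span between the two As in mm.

A is a table. B is a beam. A beam spans the tops of two tables. The clear span between the two tables is 770 mm.

Second table starts at x = 2142; first ends at x = 1372; clear span = 2142 − 1372 = 770 mm.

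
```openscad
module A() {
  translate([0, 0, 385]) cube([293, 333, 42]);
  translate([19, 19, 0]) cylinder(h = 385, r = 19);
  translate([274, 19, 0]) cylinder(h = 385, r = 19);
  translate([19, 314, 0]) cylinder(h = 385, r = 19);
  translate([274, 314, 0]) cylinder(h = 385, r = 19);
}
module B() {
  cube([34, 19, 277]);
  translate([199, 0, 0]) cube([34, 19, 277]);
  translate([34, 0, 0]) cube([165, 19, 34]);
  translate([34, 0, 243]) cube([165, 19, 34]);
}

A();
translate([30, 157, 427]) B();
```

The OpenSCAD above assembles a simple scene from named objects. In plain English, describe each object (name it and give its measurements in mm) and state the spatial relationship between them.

A is a four-legged stool. The seat is 293×333 mm, 42 mm thick, top at z = 427 mm. It stands on four round legs, each 38 mm in diameter, from z = 0 to the seat underside, each leg's axis is inset half a diameter from the nearest pair of seat edges (so the leg's bounding box is flush with the corner).

B is a picture frame with a 165×209 mm rectangular opening (x by z) and a uniform 34 mm border on every side. Frame depth is 19 mm along y. It is built from two vertical stiles running the full outside height and two horizontal rails spanning the gap between the stiles.

The picture frame is on top of the stool, centred.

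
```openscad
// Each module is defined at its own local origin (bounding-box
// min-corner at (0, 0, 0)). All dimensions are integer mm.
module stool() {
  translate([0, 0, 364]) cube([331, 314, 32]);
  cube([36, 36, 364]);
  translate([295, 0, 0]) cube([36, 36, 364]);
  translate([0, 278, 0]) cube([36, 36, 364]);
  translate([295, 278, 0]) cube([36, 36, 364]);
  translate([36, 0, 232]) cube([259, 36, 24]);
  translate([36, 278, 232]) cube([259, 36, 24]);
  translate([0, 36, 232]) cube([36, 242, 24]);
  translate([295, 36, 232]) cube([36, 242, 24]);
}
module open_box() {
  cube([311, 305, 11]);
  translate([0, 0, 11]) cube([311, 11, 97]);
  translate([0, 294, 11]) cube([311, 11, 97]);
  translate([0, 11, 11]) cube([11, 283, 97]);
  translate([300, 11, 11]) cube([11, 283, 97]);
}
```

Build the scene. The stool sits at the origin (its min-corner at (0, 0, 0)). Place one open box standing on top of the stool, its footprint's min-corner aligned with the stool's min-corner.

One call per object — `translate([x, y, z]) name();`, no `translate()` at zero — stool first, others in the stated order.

stool();
translate([0, 0, 396]) open_box();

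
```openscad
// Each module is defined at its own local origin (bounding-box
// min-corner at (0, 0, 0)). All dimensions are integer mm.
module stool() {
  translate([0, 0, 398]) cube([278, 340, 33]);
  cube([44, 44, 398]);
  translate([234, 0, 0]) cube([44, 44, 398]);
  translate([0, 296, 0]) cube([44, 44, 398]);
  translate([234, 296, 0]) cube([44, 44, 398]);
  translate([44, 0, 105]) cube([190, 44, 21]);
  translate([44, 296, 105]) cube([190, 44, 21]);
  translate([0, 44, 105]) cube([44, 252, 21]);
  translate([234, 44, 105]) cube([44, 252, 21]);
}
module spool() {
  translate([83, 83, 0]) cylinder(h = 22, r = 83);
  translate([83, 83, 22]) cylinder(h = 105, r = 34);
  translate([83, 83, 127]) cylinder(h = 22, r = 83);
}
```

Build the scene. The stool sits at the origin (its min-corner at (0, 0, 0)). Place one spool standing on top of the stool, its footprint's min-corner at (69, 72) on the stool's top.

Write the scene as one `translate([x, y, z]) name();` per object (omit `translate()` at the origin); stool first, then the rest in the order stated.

stool();
translate([69, 72, 431]) spool();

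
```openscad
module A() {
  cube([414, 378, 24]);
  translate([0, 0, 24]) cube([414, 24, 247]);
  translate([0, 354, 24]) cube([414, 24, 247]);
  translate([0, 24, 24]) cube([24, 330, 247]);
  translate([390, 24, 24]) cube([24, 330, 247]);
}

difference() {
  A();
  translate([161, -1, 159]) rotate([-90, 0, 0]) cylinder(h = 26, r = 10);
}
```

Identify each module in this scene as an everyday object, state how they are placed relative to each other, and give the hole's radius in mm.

A is an open box. The open box has a circular hole through its front wall. The hole's radius is 10 mm.

The subtracted cylinder has r = 10 mm.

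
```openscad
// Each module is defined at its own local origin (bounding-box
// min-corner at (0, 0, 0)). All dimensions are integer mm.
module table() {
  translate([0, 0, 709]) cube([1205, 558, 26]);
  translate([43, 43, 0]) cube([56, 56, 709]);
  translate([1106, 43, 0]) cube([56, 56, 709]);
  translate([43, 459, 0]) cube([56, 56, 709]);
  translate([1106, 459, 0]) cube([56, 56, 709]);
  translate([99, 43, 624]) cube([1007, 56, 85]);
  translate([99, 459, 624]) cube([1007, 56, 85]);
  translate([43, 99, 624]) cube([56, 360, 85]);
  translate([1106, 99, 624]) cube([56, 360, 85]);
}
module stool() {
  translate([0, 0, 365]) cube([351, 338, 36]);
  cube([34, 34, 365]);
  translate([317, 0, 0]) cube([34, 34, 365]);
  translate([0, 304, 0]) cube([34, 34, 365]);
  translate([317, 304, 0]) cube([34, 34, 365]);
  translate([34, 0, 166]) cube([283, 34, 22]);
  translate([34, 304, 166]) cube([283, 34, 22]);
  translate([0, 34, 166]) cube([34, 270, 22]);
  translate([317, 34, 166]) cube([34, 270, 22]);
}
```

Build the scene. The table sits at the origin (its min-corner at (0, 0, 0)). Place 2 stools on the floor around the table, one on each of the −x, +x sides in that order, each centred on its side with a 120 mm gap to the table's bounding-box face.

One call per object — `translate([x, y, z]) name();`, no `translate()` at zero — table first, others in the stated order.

table();
translate([-471, 110, 0]) stool();
translate([1325, 110, 0]) stool();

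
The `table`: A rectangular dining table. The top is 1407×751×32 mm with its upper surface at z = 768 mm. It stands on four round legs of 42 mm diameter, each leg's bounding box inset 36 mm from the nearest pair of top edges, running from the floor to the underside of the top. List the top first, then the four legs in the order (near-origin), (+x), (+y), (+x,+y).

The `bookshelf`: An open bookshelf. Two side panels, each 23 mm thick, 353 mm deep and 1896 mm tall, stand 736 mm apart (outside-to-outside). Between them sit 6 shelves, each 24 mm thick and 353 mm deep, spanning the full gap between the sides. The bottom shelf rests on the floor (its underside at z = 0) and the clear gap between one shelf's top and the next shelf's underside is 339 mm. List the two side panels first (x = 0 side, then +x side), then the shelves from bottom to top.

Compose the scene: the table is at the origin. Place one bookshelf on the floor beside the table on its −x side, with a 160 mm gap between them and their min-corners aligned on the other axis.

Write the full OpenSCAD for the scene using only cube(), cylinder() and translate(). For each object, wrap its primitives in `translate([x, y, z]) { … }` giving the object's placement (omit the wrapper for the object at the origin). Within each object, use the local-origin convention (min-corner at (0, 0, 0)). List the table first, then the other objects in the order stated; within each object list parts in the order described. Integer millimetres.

translate([0, 0, 736]) cube([1407, 751, 32]);
translate([57, 57, 0]) cylinder(h = 736, r = 21);
translate([1350, 57, 0]) cylinder(h = 736, r = 21);
translate([57, 694, 0]) cylinder(h = 736, r = 21);
translate([1350, 694, 0]) cylinder(h = 736, r = 21);
translate([-896, 0, 0]) {
  cube([23, 353, 1896]);
  translate([713, 0, 0]) cube([23, 353, 1896]);
  translate([23, 0, 0]) cube([690, 353, 24]);
  translate([23, 0, 363]) cube([690, 353, 24]);
  translate([23, 0, 726]) cube([690, 353, 24]);
  translate([23, 0, 1089]) cube([690, 353, 24]);
  translate([23, 0, 1452]) cube([690, 353, 24]);
  translate([23, 0, 1815]) cube([690, 353, 24]);
}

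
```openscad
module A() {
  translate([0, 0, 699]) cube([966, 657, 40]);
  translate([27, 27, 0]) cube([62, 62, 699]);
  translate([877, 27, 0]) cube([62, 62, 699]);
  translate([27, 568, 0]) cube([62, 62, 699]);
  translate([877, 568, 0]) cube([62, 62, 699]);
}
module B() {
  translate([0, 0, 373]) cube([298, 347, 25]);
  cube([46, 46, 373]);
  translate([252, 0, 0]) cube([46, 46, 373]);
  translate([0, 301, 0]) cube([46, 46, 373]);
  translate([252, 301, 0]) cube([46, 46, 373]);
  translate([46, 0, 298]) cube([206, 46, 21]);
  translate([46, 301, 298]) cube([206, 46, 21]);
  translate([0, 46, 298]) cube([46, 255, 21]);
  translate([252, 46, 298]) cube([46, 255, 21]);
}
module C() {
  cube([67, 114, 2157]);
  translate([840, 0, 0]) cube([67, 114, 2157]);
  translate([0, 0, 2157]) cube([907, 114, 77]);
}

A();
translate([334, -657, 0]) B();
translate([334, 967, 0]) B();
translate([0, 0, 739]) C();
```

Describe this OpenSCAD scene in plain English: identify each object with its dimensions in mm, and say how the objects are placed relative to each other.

A is a table with a 966×657 mm rectangular top, 40 mm thick, top surface at z = 739 mm, supported by four 62×62 mm square legs, each inset 27 mm from the nearest pair of top edges, running from the floor.

B is a simple wooden stool: a rectangular seat 298 mm (x) by 347 mm (y), 25 mm thick, top face at z = 398 mm, on four square legs, each 46×46 mm in cross-section. The legs rest on z = 0, each flush with a corner of the seat. Four stretchers, 46 mm wide and 21 mm tall, connect adjacent legs with their undersides at z = 298 mm, each running between the inner faces of the legs it joins and aligned with the legs' outer faces on the other axis.

C is a rectangular door frame: two vertical jambs of 67×114 mm section, 2157 mm tall, with a clear opening 773 mm wide between their inner faces. A header 77 mm tall and 114 mm deep lies on top of the jambs and spans the full outside width.

Two stools sit around the table at the −y, +y sides. The door frame is on top of the table.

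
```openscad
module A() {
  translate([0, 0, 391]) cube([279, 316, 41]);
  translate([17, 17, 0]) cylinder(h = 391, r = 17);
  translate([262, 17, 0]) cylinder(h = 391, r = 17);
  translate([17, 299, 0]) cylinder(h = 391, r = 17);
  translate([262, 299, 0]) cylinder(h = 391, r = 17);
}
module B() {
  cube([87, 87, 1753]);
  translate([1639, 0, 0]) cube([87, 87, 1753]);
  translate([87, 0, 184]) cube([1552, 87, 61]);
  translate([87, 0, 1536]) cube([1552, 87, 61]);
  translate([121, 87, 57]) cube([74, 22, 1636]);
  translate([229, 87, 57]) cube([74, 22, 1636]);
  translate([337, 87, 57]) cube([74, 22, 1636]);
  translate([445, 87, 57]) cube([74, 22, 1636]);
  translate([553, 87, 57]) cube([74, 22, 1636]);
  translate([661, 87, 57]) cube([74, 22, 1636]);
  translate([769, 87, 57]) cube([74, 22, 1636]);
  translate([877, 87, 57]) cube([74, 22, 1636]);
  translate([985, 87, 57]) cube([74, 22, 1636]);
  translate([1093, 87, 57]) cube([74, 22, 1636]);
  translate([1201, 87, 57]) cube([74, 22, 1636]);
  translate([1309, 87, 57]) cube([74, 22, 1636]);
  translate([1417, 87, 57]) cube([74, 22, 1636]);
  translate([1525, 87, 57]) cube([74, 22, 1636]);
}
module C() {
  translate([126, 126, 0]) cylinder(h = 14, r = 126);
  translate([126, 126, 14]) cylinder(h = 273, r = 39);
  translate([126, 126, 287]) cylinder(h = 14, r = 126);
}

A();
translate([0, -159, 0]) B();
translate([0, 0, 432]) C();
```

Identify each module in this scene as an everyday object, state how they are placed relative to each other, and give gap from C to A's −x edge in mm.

The spool's min-x is at 0; the stool's min-x is 0; gap = 0 mm.

A is a stool. B is a fence section. C is a spool. The fence section is on the floor beside the stool on its −y side. The spool is on top of the stool. The gap from the spool to the stool's −x edge is 0 mm.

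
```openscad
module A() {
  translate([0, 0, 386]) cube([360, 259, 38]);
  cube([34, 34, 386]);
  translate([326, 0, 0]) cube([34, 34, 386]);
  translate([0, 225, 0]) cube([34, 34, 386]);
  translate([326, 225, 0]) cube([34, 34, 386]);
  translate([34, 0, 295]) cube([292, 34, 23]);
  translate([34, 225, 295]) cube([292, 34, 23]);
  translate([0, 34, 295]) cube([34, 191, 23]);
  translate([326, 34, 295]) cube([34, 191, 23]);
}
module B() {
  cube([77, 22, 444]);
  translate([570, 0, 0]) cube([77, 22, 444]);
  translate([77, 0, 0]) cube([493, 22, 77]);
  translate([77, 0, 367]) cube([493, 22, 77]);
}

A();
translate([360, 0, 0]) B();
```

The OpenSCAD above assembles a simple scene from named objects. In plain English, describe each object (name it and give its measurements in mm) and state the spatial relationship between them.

A is a four-legged stool. The seat is a 360×259×38 mm slab whose top surface is at z = 424 mm; four square legs, each 34×34 mm in cross-section, run from the floor (z = 0) to the underside of the seat, each flush with a corner of the seat. Four stretchers, 34 mm wide and 23 mm tall, connect adjacent legs with their undersides at z = 295 mm, each running between the inner faces of the legs it joins and aligned with the legs' outer faces on the other axis.

B is a picture frame with a 493×290 mm rectangular opening (x by z) and a uniform 77 mm border on every side. Frame depth is 22 mm along y. It is built from two vertical stiles running the full outside height and two horizontal rails spanning the gap between the stiles.

The picture frame is against the stool's +x side, with their −y faces flush.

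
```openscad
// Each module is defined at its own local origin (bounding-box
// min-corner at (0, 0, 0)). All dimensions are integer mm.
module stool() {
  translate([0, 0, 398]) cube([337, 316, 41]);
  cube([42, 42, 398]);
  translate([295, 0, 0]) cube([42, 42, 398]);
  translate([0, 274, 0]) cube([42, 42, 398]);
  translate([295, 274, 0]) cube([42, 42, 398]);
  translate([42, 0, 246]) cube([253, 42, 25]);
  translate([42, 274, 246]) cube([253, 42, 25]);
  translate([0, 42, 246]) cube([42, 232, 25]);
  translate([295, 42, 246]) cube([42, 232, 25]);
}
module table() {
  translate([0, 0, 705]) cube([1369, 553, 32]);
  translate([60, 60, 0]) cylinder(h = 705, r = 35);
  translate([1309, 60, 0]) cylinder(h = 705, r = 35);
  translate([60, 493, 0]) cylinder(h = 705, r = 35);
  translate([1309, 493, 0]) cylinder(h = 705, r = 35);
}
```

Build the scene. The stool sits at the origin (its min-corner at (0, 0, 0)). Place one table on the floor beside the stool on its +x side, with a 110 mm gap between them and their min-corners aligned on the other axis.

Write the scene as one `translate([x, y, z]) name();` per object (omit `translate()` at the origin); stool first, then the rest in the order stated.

stool();
translate([447, 0, 0]) table();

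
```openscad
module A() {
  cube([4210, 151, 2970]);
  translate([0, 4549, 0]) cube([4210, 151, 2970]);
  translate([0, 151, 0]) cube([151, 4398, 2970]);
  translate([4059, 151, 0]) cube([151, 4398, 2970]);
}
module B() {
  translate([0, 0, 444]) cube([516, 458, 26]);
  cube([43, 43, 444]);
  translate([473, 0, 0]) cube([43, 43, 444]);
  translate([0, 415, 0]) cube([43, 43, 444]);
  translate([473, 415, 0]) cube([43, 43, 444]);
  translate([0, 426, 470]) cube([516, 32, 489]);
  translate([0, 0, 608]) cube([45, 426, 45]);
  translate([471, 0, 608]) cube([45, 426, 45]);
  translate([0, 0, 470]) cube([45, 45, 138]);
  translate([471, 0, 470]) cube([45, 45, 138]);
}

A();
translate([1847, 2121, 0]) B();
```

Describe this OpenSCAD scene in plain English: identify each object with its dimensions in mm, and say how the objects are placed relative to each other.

A is the wall frame of a small rectangular building: four walls, each 2970 mm tall and 151 mm thick, enclosing a footprint 4210 mm (x) by 4700 mm (y) outside-to-outside, with no floor or roof. The front and back walls (the −y and +y sides) span the full width; the two side walls fit between them.

B is a chair. The seat is a 516×458×26 mm slab with its top at z = 470 mm, on four 43×43 mm corner legs (flush with the seat edges, standing on z = 0). A flat backrest 32 mm thick, 489 mm tall, spans the full seat width and rises from the seat top along its +y edge, rear face flush with the rear of the seat. Two armrests of 45×45 mm section run along each side from the seat's front edge to the front of the backrest, top faces 183 mm above the seat top and outer faces flush with the seat's x-edges; a 45×45 mm post under the front of each armrest stands on the seat at the front corner.

The chair sits inside the house frame, centred.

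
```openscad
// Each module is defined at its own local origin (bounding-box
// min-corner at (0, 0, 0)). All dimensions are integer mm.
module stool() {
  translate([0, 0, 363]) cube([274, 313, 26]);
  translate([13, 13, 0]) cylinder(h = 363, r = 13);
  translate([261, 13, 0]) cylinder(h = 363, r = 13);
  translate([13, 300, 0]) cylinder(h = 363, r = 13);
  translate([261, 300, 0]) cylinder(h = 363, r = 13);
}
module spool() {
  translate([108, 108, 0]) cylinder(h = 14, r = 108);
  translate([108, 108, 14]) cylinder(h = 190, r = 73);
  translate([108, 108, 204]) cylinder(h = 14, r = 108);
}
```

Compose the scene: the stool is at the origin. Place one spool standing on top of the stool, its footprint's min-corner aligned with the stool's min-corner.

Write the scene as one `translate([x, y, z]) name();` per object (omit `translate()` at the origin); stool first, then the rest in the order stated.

stool();
translate([0, 0, 389]) spool();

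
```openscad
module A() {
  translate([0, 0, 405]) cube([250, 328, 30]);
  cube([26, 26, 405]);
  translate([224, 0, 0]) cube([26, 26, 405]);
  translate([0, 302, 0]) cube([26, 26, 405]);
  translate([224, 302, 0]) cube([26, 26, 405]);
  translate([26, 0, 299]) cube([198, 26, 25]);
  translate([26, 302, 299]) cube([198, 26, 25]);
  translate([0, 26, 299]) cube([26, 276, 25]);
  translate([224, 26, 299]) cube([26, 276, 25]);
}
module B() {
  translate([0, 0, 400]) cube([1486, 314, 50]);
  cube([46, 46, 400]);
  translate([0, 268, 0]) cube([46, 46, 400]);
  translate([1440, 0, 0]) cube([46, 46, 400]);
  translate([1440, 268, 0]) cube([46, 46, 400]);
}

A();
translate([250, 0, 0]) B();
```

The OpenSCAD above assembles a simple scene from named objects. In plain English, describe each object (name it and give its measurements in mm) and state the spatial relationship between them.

A is a simple wooden stool: a rectangular seat 250 mm (x) by 328 mm (y), 30 mm thick, top face at z = 435 mm, on four square legs, each 26×26 mm in cross-section. The legs rest on z = 0, each flush with a corner of the seat. Four stretchers, 26 mm wide and 25 mm tall, connect adjacent legs with their undersides at z = 299 mm, each running between the inner faces of the legs it joins and aligned with the legs' outer faces on the other axis.

B is a long wooden bench with a 1486 mm (x) × 314 mm (y) seat, 50 mm thick, its top surface 450 mm above the floor. Four 46 mm square legs at the seat corners, flush with the edges, run from z = 0 to the seat underside.

The bench is against the stool's +x side, with their −y faces flush.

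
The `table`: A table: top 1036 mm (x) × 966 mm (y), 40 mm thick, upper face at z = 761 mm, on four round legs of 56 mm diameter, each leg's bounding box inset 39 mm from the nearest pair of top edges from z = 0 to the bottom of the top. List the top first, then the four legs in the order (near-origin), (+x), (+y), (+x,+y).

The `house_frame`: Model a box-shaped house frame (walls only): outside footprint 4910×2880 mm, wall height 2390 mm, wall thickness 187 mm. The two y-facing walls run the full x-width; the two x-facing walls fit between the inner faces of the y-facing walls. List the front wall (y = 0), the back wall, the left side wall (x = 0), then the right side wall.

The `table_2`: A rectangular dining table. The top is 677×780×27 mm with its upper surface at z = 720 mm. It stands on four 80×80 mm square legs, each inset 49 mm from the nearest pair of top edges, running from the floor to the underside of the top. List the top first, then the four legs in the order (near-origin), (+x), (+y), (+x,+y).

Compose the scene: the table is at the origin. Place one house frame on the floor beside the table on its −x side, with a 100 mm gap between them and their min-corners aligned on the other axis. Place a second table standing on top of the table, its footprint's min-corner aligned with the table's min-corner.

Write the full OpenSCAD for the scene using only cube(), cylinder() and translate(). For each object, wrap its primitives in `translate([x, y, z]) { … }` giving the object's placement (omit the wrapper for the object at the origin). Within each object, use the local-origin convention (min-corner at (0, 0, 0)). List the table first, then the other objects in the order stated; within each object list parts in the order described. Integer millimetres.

translate([0, 0, 721]) cube([1036, 966, 40]);
translate([67, 67, 0]) cylinder(h = 721, r = 28);
translate([969, 67, 0]) cylinder(h = 721, r = 28);
translate([67, 899, 0]) cylinder(h = 721, r = 28);
translate([969, 899, 0]) cylinder(h = 721, r = 28);
translate([-5010, 0, 0]) {
  cube([4910, 187, 2390]);
  translate([0, 2693, 0]) cube([4910, 187, 2390]);
  translate([0, 187, 0]) cube([187, 2506, 2390]);
  translate([4723, 187, 0]) cube([187, 2506, 2390]);
}
translate([0, 0, 761]) {
  translate([0, 0, 693]) cube([677, 780, 27]);
  translate([49, 49, 0]) cube([80, 80, 693]);
  translate([548, 49, 0]) cube([80, 80, 693]);
  translate([49, 651, 0]) cube([80, 80, 693]);
  translate([548, 651, 0]) cube([80, 80, 693]);
}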